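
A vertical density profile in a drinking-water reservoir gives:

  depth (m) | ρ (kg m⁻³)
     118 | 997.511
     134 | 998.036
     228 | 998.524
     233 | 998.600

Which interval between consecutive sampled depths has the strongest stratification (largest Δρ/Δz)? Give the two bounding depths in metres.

118–134 m

Compute the density gradient over each adjacent pair:
  118–134 m: Δρ/Δz = 0.525/16 = 0.033 kg m⁻⁴
  134–228 m: Δρ/Δz = 0.488/94 = 5.2 × 10⁻³ kg m⁻⁴
  228–233 m: Δρ/Δz = 0.076/5 = 0.015 kg m⁻⁴
The largest gradient is in the 118–134 m interval — the pycnocline.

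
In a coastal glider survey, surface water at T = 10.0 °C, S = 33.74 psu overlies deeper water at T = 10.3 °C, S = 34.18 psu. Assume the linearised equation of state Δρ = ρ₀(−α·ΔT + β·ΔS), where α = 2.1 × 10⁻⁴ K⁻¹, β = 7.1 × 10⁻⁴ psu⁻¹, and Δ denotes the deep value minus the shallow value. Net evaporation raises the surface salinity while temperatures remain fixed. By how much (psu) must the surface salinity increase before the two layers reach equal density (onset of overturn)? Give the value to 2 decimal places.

0.35 psu

Neutral buoyancy requires −α(T_deep − T_surf) + β(S_deep − S_surf′) = 0.
S_surf′ = S_deep − (α/β)·ΔT = 34.18 − (2.1 × 10⁻⁴/7.1 × 10⁻⁴)·(+0.3) = 34.0913 psu.
Increase required: 34.0913 − 33.74 = 0.3513 psu.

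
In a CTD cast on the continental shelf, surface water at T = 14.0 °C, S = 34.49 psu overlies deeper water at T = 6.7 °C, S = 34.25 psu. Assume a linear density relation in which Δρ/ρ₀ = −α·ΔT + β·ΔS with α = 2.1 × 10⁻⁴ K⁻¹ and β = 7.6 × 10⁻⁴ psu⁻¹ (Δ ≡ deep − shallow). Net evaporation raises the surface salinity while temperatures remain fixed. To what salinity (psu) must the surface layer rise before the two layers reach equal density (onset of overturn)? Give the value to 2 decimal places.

36.27 psu

Neutral buoyancy requires −α(T_deep − T_surf) + β(S_deep − S_surf′) = 0.
S_surf′ = S_deep − (α/β)·ΔT = 34.25 − (2.1 × 10⁻⁴/7.6 × 10⁻⁴)·(-7.3) = 36.2671 psu.
Increase required: 36.2671 − 34.49 = 1.7771 psu.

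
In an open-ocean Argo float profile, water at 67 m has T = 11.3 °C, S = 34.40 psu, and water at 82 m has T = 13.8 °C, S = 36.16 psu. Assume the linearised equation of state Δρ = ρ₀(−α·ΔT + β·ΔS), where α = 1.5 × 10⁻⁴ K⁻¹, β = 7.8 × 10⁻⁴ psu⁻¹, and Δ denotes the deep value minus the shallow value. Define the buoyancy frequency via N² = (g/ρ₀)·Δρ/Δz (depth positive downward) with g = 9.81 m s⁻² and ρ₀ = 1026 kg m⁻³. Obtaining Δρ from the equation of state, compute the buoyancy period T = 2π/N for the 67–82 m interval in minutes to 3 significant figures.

ΔT = +2.5 K, ΔS = +1.76 psu (deep − shallow).
Δρ/ρ₀ = −αΔT + βΔS = -3.75 × 10⁻⁴ + 1.3728 × 10⁻³ = 9.978 × 10⁻⁴, so Δρ ≈ 1.024 kg m⁻³.
N² = (g/ρ₀)·Δρ/Δz = g·(Δρ/ρ₀)/Δz = 9.81 × 9.978 × 10⁻⁴ / 15 = 6.5256 × 10⁻⁴ s⁻².
N = √(6.5256 × 10⁻⁴) = 0.025545 rad s⁻¹ → T = 2π/N = 245.97 s = 4.0995 min ≈ 4.10 min.

4.10 min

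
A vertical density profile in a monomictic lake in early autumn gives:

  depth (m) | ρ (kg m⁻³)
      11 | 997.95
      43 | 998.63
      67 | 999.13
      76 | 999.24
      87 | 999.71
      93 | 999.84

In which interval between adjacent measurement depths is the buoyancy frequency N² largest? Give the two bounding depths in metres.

Compute the density gradient over each adjacent pair:
  11–43 m: Δρ/Δz = 0.68/32 = 0.021 kg m⁻⁴
  43–67 m: Δρ/Δz = 0.50/24 = 0.021 kg m⁻⁴
  67–76 m: Δρ/Δz = 0.11/9 = 0.012 kg m⁻⁴
  76–87 m: Δρ/Δz = 0.47/11 = 0.043 kg m⁻⁴
  87–93 m: Δρ/Δz = 0.13/6 = 0.022 kg m⁻⁴
The largest gradient is in the 76–87 m interval — the pycnocline.

76–87 m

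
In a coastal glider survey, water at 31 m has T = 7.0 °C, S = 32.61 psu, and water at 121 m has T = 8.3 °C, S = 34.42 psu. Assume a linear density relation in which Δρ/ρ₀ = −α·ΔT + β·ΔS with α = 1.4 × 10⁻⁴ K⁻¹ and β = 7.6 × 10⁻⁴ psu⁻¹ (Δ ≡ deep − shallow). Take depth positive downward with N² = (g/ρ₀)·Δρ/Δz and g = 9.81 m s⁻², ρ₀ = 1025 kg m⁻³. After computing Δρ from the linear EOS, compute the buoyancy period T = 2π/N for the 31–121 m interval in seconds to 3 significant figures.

ΔT = +1.3 K, ΔS = +1.81 psu (deep − shallow).
Δρ/ρ₀ = −αΔT + βΔS = -1.82 × 10⁻⁴ + 1.3756 × 10⁻³ = 1.1936 × 10⁻³, so Δρ ≈ 1.223 kg m⁻³.
N² = (g/ρ₀)·Δρ/Δz = g·(Δρ/ρ₀)/Δz = 9.81 × 1.1936 × 10⁻³ / 90 = 1.3010 × 10⁻⁴ s⁻².
N = √(1.3010 × 10⁻⁴) = 0.011406 rad s⁻¹ → T = 2π/N = 550.87 s ≈ 551 s.

551 s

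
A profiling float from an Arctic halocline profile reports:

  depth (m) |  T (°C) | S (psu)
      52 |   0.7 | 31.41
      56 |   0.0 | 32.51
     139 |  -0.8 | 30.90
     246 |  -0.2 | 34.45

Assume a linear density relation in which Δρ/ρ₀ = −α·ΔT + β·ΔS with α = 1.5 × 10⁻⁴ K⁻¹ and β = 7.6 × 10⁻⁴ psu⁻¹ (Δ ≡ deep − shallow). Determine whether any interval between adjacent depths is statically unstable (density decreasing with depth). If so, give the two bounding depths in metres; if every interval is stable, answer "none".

56–139 m

Evaluate Δρ/ρ₀ = −αΔT + βΔS across each adjacent pair:
  52–56 m: −αΔT+βΔS = −(1.5 × 10⁻⁴)(-0.7)+(7.6 × 10⁻⁴)(+1.10) = 9.4 × 10⁻⁴ → stable
  56–139 m: −αΔT+βΔS = −(1.5 × 10⁻⁴)(-0.8)+(7.6 × 10⁻⁴)(-1.61) = -1.1 × 10⁻³ → UNSTABLE
  139–246 m: −αΔT+βΔS = −(1.5 × 10⁻⁴)(+0.6)+(7.6 × 10⁻⁴)(+3.55) = 2.6 × 10⁻³ → stable
The 56–139 m interval has Δρ < 0: lighter water underlies denser water.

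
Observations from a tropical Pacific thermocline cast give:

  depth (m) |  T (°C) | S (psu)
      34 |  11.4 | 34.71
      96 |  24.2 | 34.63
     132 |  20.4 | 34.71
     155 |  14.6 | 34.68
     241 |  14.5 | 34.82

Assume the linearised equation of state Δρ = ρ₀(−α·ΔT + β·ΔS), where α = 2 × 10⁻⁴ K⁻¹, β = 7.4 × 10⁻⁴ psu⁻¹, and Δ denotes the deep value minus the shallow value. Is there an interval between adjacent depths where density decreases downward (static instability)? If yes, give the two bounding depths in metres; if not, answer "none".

34–96 m

Evaluate Δρ/ρ₀ = −αΔT + βΔS across each adjacent pair:
  34–96 m: −αΔT+βΔS = −(2 × 10⁻⁴)(+12.8)+(7.4 × 10⁻⁴)(-0.08) = -2.6 × 10⁻³ → UNSTABLE
  96–132 m: −αΔT+βΔS = −(2 × 10⁻⁴)(-3.8)+(7.4 × 10⁻⁴)(+0.08) = 8.2 × 10⁻⁴ → stable
  132–155 m: −αΔT+βΔS = −(2 × 10⁻⁴)(-5.8)+(7.4 × 10⁻⁴)(-0.03) = 1.1 × 10⁻³ → stable
  155–241 m: −αΔT+βΔS = −(2 × 10⁻⁴)(-0.1)+(7.4 × 10⁻⁴)(+0.14) = 1.2 × 10⁻⁴ → stable
The 34–96 m interval has Δρ < 0: lighter water underlies denser water.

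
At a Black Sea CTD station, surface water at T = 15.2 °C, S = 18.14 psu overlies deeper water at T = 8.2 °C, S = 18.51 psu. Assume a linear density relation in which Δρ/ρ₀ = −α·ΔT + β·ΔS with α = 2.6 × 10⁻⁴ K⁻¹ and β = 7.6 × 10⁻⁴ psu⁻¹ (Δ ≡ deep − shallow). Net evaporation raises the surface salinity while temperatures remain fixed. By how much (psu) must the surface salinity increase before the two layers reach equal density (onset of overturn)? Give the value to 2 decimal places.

Neutral buoyancy requires −α(T_deep − T_surf) + β(S_deep − S_surf′) = 0.
S_surf′ = S_deep − (α/β)·ΔT = 18.51 − (2.6 × 10⁻⁴/7.6 × 10⁻⁴)·(-7.0) = 20.9047 psu.
Increase required: 20.9047 − 18.14 = 2.7647 psu.

2.76 psu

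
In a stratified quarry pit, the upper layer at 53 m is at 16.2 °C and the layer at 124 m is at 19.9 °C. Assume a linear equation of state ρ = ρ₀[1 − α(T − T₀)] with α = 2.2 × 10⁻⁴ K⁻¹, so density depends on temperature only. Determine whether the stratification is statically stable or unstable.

unstable

ΔT = 19.9 − 16.2 = +3.7 K, so Δρ/ρ₀ = −αΔT = -8.14 × 10⁻⁴.
Δρ/ρ₀ < 0, so Δρ < 0: deeper water is lighter → statically unstable; the column would overturn.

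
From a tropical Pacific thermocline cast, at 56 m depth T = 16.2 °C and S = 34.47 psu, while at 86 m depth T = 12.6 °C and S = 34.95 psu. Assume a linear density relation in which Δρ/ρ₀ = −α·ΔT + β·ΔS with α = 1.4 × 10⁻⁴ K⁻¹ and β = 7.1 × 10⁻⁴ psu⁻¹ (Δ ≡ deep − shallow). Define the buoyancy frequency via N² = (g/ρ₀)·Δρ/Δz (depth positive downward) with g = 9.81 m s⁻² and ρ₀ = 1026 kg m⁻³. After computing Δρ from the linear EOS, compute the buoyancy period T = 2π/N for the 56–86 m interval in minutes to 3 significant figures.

6.30 min

ΔT = -3.6 K, ΔS = +0.48 psu (deep − shallow).
Δρ/ρ₀ = −αΔT + βΔS = 5.04 × 10⁻⁴ + 3.408 × 10⁻⁴ = 8.448 × 10⁻⁴, so Δρ ≈ 0.8668 kg m⁻³.
N² = (g/ρ₀)·Δρ/Δz = g·(Δρ/ρ₀)/Δz = 9.81 × 8.448 × 10⁻⁴ / 30 = 2.7625 × 10⁻⁴ s⁻².
N = √(2.7625 × 10⁻⁴) = 0.016621 rad s⁻¹ → T = 2π/N = 378.03 s = 6.3005 min ≈ 6.30 min.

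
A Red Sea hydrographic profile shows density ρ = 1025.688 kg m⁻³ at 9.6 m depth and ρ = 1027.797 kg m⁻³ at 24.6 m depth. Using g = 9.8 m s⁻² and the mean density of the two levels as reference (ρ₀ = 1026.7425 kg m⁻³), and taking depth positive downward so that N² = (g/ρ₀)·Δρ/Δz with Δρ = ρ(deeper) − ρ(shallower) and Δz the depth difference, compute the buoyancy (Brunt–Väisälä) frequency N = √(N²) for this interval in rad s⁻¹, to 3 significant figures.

0.0366 rad s⁻¹

Δρ = 1027.797 − 1025.688 = 2.109 kg m⁻³ over Δz = 24.6 − 9.6 = 15 m.
N² = (9.8/1026.7425) × (2.109/15) = 1.3420 × 10⁻³ s⁻².
N = √(1.3420 × 10⁻³) = 0.036633 rad s⁻¹ ≈ 0.0366 rad s⁻¹.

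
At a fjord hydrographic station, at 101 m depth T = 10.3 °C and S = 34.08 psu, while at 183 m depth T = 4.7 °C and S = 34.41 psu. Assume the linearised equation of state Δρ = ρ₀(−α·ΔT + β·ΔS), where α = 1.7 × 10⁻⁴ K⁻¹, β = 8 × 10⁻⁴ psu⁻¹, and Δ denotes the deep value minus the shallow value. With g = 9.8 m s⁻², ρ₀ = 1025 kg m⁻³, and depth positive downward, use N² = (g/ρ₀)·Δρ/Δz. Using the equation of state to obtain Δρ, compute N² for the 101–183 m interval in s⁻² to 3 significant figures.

1.45 × 10⁻⁴ s⁻²

ΔT = -5.6 K, ΔS = +0.33 psu (deep − shallow).
Δρ/ρ₀ = −αΔT + βΔS = 9.52 × 10⁻⁴ + 2.64 × 10⁻⁴ = 1.216 × 10⁻³, so Δρ ≈ 1.246 kg m⁻³.
N² = (g/ρ₀)·Δρ/Δz = g·(Δρ/ρ₀)/Δz = 9.8 × 1.216 × 10⁻³ / 82 = 1.4533 × 10⁻⁴ s⁻² ≈ 1.45 × 10⁻⁴ s⁻².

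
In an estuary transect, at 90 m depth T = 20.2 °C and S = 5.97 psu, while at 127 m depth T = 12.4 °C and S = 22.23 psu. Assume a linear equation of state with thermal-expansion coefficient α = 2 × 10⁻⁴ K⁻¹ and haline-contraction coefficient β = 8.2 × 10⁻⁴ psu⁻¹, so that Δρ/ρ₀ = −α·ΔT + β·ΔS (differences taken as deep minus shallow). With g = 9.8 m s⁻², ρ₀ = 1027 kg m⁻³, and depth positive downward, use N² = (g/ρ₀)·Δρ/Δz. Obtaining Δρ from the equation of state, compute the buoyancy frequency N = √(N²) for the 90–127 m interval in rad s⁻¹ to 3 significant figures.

ΔT = -7.8 K, ΔS = +16.26 psu (deep − shallow).
Δρ/ρ₀ = −αΔT + βΔS = 1.56 × 10⁻³ + 0.0133332 = 0.0148932, so Δρ ≈ 15.30 kg m⁻³.
N² = (g/ρ₀)·Δρ/Δz = g·(Δρ/ρ₀)/Δz = 9.8 × 0.0148932 / 37 = 3.9447 × 10⁻³ s⁻².
N = √(3.9447 × 10⁻³) = 0.062807 rad s⁻¹ ≈ 0.0628 rad s⁻¹.

0.0628 rad s⁻¹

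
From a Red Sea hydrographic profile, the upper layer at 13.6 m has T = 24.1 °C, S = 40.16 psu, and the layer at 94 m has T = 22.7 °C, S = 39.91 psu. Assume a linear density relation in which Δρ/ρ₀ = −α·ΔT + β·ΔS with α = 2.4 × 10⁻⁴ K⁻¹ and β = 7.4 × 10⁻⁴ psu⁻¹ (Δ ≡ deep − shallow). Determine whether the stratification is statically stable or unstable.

ΔT = 22.7 − 24.1 = -1.4 K and ΔS = 39.91 − 40.16 = -0.25 psu (deep − shallow).
−αΔT = 3.36 × 10⁻⁴; βΔS = -1.85 × 10⁻⁴; sum Δρ/ρ₀ = 1.51 × 10⁻⁴.
Δρ/ρ₀ > 0, so Δρ > 0: deeper water is denser → statically stable.

stable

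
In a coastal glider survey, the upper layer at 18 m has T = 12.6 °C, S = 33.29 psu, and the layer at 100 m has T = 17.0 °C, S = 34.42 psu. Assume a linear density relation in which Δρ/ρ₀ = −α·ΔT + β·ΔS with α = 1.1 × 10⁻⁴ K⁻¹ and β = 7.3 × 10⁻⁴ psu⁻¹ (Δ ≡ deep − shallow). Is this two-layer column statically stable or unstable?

ΔT = 17.0 − 12.6 = +4.4 K and ΔS = 34.42 − 33.29 = +1.13 psu (deep − shallow).
−αΔT = -4.84 × 10⁻⁴; βΔS = 8.249 × 10⁻⁴; sum Δρ/ρ₀ = 3.409 × 10⁻⁴.
Δρ/ρ₀ > 0, so Δρ > 0: deeper water is denser → statically stable.

stable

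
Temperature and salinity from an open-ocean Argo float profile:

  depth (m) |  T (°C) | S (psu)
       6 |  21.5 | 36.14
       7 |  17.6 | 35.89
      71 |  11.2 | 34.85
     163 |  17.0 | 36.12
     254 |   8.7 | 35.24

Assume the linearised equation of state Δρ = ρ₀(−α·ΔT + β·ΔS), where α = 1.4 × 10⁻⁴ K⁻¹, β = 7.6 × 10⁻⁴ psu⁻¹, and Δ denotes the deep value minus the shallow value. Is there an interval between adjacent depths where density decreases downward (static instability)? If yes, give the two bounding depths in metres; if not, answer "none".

none

Evaluate Δρ/ρ₀ = −αΔT + βΔS across each adjacent pair:
  6–7 m: −αΔT+βΔS = −(1.4 × 10⁻⁴)(-3.9)+(7.6 × 10⁻⁴)(-0.25) = 3.6 × 10⁻⁴ → stable
  7–71 m: −αΔT+βΔS = −(1.4 × 10⁻⁴)(-6.4)+(7.6 × 10⁻⁴)(-1.04) = 1.1 × 10⁻⁴ → stable
  71–163 m: −αΔT+βΔS = −(1.4 × 10⁻⁴)(+5.8)+(7.6 × 10⁻⁴)(+1.27) = 1.5 × 10⁻⁴ → stable
  163–254 m: −αΔT+βΔS = −(1.4 × 10⁻⁴)(-8.3)+(7.6 × 10⁻⁴)(-0.88) = 4.9 × 10⁻⁴ → stable
Every interval has Δρ > 0: the column is stably stratified throughout.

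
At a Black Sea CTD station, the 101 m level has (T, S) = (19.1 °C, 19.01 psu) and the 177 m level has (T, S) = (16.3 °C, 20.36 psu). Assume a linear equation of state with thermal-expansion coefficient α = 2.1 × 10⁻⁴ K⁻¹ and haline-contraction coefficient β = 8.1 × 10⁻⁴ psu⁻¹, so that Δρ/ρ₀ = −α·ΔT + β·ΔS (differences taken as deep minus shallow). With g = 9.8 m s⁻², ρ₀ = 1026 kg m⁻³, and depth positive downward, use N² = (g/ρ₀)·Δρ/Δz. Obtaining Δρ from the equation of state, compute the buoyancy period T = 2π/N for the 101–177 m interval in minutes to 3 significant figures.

ΔT = -2.8 K, ΔS = +1.35 psu (deep − shallow).
Δρ/ρ₀ = −αΔT + βΔS = 5.88 × 10⁻⁴ + 1.0935 × 10⁻³ = 1.6815 × 10⁻³, so Δρ ≈ 1.725 kg m⁻³.
N² = (g/ρ₀)·Δρ/Δz = g·(Δρ/ρ₀)/Δz = 9.8 × 1.6815 × 10⁻³ / 76 = 2.1683 × 10⁻⁴ s⁻².
N = √(2.1683 × 10⁻⁴) = 0.014725 rad s⁻¹ → T = 2π/N = 426.70 s = 7.1117 min ≈ 7.11 min.

7.11 min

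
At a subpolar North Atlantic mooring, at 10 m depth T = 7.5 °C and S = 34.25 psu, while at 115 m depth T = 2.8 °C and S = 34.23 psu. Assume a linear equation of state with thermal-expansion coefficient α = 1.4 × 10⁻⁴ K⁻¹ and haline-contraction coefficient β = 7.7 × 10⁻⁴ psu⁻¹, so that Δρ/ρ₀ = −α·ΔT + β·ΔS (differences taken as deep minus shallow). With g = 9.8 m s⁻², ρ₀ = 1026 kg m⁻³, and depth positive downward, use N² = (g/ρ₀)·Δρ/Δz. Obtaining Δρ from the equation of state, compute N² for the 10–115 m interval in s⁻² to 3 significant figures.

6.00 × 10⁻⁵ s⁻²

ΔT = -4.7 K, ΔS = -0.02 psu (deep − shallow).
Δρ/ρ₀ = −αΔT + βΔS = 6.58 × 10⁻⁴ − 1.54 × 10⁻⁵ = 6.426 × 10⁻⁴, so Δρ ≈ 0.6593 kg m⁻³.
N² = (g/ρ₀)·Δρ/Δz = g·(Δρ/ρ₀)/Δz = 9.8 × 6.426 × 10⁻⁴ / 105 = 5.9976 × 10⁻⁵ s⁻² ≈ 6.00 × 10⁻⁵ s⁻².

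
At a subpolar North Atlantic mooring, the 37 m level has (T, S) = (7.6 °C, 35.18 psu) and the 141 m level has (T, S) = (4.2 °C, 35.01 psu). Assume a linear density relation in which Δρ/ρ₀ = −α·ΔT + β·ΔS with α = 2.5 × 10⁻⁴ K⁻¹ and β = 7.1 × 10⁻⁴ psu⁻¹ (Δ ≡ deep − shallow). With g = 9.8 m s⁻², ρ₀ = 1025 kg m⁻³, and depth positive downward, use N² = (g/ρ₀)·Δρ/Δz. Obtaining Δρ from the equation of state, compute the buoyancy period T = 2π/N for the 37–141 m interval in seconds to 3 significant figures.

758 s

ΔT = -3.4 K, ΔS = -0.17 psu (deep − shallow).
Δρ/ρ₀ = −αΔT + βΔS = 8.50 × 10⁻⁴ − 1.207 × 10⁻⁴ = 7.293 × 10⁻⁴, so Δρ ≈ 0.7475 kg m⁻³.
N² = (g/ρ₀)·Δρ/Δz = g·(Δρ/ρ₀)/Δz = 9.8 × 7.293 × 10⁻⁴ / 104 = 6.8723 × 10⁻⁵ s⁻².
N = √(6.8723 × 10⁻⁵) = 8.2899 × 10⁻³ rad s⁻¹ → T = 2π/N = 757.93 s ≈ 758 s.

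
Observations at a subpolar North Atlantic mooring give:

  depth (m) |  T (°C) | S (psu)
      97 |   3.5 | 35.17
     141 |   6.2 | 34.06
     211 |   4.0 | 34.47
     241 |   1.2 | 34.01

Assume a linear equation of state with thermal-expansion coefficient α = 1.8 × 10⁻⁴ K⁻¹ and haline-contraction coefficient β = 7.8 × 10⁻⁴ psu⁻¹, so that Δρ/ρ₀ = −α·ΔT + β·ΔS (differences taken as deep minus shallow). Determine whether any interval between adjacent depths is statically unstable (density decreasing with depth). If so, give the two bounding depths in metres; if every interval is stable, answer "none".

97–141 m

Evaluate Δρ/ρ₀ = −αΔT + βΔS across each adjacent pair:
  97–141 m: −αΔT+βΔS = −(1.8 × 10⁻⁴)(+2.7)+(7.8 × 10⁻⁴)(-1.11) = -1.4 × 10⁻³ → UNSTABLE
  141–211 m: −αΔT+βΔS = −(1.8 × 10⁻⁴)(-2.2)+(7.8 × 10⁻⁴)(+0.41) = 7.2 × 10⁻⁴ → stable
  211–241 m: −αΔT+βΔS = −(1.8 × 10⁻⁴)(-2.8)+(7.8 × 10⁻⁴)(-0.46) = 1.5 × 10⁻⁴ → stable
The 97–141 m interval has Δρ < 0: lighter water underlies denser water.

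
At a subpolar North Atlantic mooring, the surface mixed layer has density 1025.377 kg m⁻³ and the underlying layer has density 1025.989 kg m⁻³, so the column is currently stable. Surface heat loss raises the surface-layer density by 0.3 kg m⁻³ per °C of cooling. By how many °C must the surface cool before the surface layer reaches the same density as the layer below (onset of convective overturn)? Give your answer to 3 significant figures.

Density deficit of the surface layer: 1025.989 − 1025.377 = 0.612 kg m⁻³.
Required change = 0.612 / 0.3 = 2.04 °C.

2.04 °C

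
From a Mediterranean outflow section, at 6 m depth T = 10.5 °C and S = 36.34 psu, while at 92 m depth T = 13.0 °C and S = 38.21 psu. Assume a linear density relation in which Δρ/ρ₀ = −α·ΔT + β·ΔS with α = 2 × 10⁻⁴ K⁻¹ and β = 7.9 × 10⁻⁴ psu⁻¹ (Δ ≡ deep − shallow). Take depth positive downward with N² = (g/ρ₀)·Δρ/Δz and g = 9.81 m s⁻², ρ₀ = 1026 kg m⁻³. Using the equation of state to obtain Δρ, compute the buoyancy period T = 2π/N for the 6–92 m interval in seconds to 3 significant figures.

ΔT = +2.5 K, ΔS = +1.87 psu (deep − shallow).
Δρ/ρ₀ = −αΔT + βΔS = -5.00 × 10⁻⁴ + 1.4773 × 10⁻³ = 9.773 × 10⁻⁴, so Δρ ≈ 1.003 kg m⁻³.
N² = (g/ρ₀)·Δρ/Δz = g·(Δρ/ρ₀)/Δz = 9.81 × 9.773 × 10⁻⁴ / 86 = 1.1148 × 10⁻⁴ s⁻².
N = √(1.1148 × 10⁻⁴) = 0.010558 rad s⁻¹ → T = 2π/N = 595.11 s ≈ 595 s.

595 s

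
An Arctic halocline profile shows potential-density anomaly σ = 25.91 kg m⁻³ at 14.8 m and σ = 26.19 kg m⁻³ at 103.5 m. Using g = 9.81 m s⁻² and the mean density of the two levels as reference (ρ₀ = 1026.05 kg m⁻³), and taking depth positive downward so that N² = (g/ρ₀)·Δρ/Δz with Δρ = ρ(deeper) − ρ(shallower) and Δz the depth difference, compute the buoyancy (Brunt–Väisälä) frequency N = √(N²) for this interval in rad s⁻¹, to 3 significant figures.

Δρ = 1026.19 − 1025.91 = 0.28 kg m⁻³ over Δz = 103.5 − 14.8 = 88.7 m.
N² = (9.81/1026.05) × (0.28/88.7) = 3.0181 × 10⁻⁵ s⁻².
N = √(3.0181 × 10⁻⁵) = 5.4937 × 10⁻³ rad s⁻¹ ≈ 5.49 × 10⁻³ rad s⁻¹.

5.49 × 10⁻³ rad s⁻¹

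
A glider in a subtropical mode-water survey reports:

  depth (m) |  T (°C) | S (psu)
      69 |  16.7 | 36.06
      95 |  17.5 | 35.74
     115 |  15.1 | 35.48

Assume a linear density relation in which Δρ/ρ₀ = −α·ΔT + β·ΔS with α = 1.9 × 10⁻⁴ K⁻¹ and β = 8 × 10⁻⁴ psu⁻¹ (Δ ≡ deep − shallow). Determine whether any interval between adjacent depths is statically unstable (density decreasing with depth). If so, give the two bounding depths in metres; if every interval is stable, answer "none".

Evaluate Δρ/ρ₀ = −αΔT + βΔS across each adjacent pair:
  69–95 m: −αΔT+βΔS = −(1.9 × 10⁻⁴)(+0.8)+(8 × 10⁻⁴)(-0.32) = -4.1 × 10⁻⁴ → UNSTABLE
  95–115 m: −αΔT+βΔS = −(1.9 × 10⁻⁴)(-2.4)+(8 × 10⁻⁴)(-0.26) = 2.5 × 10⁻⁴ → stable
The 69–95 m interval has Δρ < 0: lighter water underlies denser water.

69–95 m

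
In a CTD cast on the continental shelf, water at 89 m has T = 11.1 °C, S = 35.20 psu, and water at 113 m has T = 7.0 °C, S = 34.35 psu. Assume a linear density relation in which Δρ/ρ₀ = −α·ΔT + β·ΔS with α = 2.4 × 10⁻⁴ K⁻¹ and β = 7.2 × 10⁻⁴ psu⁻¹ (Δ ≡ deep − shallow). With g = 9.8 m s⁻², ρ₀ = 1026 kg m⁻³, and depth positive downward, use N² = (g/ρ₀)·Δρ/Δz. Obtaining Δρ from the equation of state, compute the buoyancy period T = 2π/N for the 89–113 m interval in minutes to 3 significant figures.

ΔT = -4.1 K, ΔS = -0.85 psu (deep − shallow).
Δρ/ρ₀ = −αΔT + βΔS = 9.84 × 10⁻⁴ − 6.12 × 10⁻⁴ = 3.72 × 10⁻⁴, so Δρ ≈ 0.3817 kg m⁻³.
N² = (g/ρ₀)·Δρ/Δz = g·(Δρ/ρ₀)/Δz = 9.8 × 3.72 × 10⁻⁴ / 24 = 1.5190 × 10⁻⁴ s⁻².
N = √(1.5190 × 10⁻⁴) = 0.012325 rad s⁻¹ → T = 2π/N = 509.79 s = 8.4965 min ≈ 8.50 min.

8.50 min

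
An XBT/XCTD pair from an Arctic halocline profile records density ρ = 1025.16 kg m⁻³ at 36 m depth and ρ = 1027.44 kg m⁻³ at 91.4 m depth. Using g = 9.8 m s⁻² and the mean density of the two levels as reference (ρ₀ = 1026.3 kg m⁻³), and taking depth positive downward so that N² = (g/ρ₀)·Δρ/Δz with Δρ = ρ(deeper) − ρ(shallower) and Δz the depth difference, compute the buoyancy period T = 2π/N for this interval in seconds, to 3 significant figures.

Δρ = 1027.44 − 1025.16 = 2.28 kg m⁻³ over Δz = 91.4 − 36 = 55.4 m.
N² = (9.8/1026.3) × (2.28/55.4) = 3.9299 × 10⁻⁴ s⁻².
N = √(3.9299 × 10⁻⁴) = 0.019824 rad s⁻¹, so T = 2π/N = 316.95 s ≈ 317 s.

317 s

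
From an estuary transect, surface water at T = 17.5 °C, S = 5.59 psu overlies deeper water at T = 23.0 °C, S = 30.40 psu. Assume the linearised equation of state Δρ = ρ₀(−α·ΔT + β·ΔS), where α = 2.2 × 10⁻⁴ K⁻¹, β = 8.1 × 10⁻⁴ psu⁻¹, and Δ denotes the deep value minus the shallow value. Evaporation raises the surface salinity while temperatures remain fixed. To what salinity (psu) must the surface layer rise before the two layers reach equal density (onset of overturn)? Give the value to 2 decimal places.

28.91 psu

Neutral buoyancy requires −α(T_deep − T_surf) + β(S_deep − S_surf′) = 0.
S_surf′ = S_deep − (α/β)·ΔT = 30.40 − (2.2 × 10⁻⁴/8.1 × 10⁻⁴)·(+5.5) = 28.9062 psu.
Increase required: 28.9062 − 5.59 = 23.3162 psu.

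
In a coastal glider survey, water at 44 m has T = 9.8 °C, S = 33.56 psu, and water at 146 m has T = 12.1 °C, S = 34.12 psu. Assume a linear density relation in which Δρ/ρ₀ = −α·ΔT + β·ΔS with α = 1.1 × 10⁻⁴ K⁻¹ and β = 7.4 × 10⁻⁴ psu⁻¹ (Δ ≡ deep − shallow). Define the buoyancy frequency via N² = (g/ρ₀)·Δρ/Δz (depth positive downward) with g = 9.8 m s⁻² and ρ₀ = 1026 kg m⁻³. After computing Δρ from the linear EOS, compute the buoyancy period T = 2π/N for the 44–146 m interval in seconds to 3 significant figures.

ΔT = +2.3 K, ΔS = +0.56 psu (deep − shallow).
Δρ/ρ₀ = −αΔT + βΔS = -2.53 × 10⁻⁴ + 4.144 × 10⁻⁴ = 1.614 × 10⁻⁴, so Δρ ≈ 0.1656 kg m⁻³.
N² = (g/ρ₀)·Δρ/Δz = g·(Δρ/ρ₀)/Δz = 9.8 × 1.614 × 10⁻⁴ / 102 = 1.5507 × 10⁻⁵ s⁻².
N = √(1.5507 × 10⁻⁵) = 3.9379 × 10⁻³ rad s⁻¹ → T = 2π/N = 1.5956 × 10³ s ≈ 1.60 × 10³ s.

1.60 × 10³ s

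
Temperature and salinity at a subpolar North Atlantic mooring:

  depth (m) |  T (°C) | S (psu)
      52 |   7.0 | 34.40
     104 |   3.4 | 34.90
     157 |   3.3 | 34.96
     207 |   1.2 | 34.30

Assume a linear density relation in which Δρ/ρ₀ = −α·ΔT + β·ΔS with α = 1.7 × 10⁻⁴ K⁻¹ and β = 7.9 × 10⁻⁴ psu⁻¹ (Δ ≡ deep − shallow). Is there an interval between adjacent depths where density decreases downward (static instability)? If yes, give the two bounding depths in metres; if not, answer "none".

Evaluate Δρ/ρ₀ = −αΔT + βΔS across each adjacent pair:
  52–104 m: −αΔT+βΔS = −(1.7 × 10⁻⁴)(-3.6)+(7.9 × 10⁻⁴)(+0.50) = 1.0 × 10⁻³ → stable
  104–157 m: −αΔT+βΔS = −(1.7 × 10⁻⁴)(-0.1)+(7.9 × 10⁻⁴)(+0.06) = 6.4 × 10⁻⁵ → stable
  157–207 m: −αΔT+βΔS = −(1.7 × 10⁻⁴)(-2.1)+(7.9 × 10⁻⁴)(-0.66) = -1.6 × 10⁻⁴ → UNSTABLE
The 157–207 m interval has Δρ < 0: lighter water underlies denser water.

157–207 m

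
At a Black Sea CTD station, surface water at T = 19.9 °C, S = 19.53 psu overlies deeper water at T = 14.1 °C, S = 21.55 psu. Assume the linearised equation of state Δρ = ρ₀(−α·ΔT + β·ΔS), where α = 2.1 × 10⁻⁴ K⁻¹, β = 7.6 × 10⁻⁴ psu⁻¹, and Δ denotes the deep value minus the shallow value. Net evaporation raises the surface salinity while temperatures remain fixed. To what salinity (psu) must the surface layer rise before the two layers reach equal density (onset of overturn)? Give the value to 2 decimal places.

Neutral buoyancy requires −α(T_deep − T_surf) + β(S_deep − S_surf′) = 0.
S_surf′ = S_deep − (α/β)·ΔT = 21.55 − (2.1 × 10⁻⁴/7.6 × 10⁻⁴)·(-5.8) = 23.1526 psu.
Increase required: 23.1526 − 19.53 = 3.6226 psu.

23.15 psu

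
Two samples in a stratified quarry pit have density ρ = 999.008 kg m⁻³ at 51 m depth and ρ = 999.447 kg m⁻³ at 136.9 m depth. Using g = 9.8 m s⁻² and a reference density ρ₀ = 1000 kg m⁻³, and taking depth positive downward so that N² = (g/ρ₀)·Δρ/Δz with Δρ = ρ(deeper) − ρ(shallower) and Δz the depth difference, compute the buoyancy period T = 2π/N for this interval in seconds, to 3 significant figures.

888 s

Δρ = 999.447 − 999.008 = 0.439 kg m⁻³ over Δz = 136.9 − 51 = 85.9 m.
N² = (9.8/1000) × (0.439/85.9) = 5.0084 × 10⁻⁵ s⁻².
N = √(5.0084 × 10⁻⁵) = 7.0770 × 10⁻³ rad s⁻¹, so T = 2π/N = 887.83 s ≈ 888 s.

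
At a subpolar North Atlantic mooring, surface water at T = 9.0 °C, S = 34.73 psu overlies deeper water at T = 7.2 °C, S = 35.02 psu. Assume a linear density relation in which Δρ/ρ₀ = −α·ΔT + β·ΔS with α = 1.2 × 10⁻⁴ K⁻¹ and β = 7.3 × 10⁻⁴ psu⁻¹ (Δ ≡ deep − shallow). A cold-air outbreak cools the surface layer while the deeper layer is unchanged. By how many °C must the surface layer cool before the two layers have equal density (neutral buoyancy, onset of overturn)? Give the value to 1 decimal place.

Neutral buoyancy requires Δρ = 0, i.e. −α(T_deep − T_surf′) + β(S_deep − S_surf) = 0.
T_surf′ = T_deep − (β/α)·ΔS = 7.2 − (7.3 × 10⁻⁴/1.2 × 10⁻⁴)·(+0.29) = 5.436 °C.
Cooling required: 9.0 − (5.436) = 3.564 °C.

3.6 °C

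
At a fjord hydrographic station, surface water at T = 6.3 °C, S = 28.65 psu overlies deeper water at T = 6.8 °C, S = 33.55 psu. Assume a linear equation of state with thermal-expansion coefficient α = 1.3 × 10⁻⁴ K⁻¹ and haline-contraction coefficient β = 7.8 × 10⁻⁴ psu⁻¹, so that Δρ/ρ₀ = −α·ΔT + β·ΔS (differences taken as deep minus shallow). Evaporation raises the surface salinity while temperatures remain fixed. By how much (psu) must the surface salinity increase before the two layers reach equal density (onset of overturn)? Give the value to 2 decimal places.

4.82 psu

Neutral buoyancy requires −α(T_deep − T_surf) + β(S_deep − S_surf′) = 0.
S_surf′ = S_deep − (α/β)·ΔT = 33.55 − (1.3 × 10⁻⁴/7.8 × 10⁻⁴)·(+0.5) = 33.4667 psu.
Increase required: 33.4667 − 28.65 = 4.8167 psu.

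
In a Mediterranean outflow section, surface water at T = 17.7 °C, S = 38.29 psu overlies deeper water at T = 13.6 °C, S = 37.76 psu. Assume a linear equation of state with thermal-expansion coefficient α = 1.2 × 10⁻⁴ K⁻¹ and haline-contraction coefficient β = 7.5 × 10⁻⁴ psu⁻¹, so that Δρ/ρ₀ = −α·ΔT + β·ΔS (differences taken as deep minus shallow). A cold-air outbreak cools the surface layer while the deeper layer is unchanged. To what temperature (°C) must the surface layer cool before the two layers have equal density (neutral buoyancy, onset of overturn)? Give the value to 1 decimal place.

16.9 °C

Neutral buoyancy requires Δρ = 0, i.e. −α(T_deep − T_surf′) + β(S_deep − S_surf) = 0.
T_surf′ = T_deep − (β/α)·ΔS = 13.6 − (7.5 × 10⁻⁴/1.2 × 10⁻⁴)·(-0.53) = 16.913 °C.
Cooling required: 17.7 − (16.913) = 0.787 °C.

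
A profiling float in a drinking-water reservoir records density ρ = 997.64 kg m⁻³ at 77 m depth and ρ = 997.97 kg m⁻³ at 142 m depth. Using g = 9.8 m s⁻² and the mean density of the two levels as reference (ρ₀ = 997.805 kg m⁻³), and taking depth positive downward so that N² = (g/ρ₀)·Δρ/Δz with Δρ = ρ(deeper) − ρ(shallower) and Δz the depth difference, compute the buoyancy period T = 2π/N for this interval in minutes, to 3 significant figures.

Δρ = 997.97 − 997.64 = 0.33 kg m⁻³ over Δz = 142 − 77 = 65 m.
N² = (9.8/997.805) × (0.33/65) = 4.9863 × 10⁻⁵ s⁻².
N = √(4.9863 × 10⁻⁵) = 7.0614 × 10⁻³ rad s⁻¹, so T = 2π/N = 889.79 s = 14.830 min ≈ 14.8 min.

14.8 min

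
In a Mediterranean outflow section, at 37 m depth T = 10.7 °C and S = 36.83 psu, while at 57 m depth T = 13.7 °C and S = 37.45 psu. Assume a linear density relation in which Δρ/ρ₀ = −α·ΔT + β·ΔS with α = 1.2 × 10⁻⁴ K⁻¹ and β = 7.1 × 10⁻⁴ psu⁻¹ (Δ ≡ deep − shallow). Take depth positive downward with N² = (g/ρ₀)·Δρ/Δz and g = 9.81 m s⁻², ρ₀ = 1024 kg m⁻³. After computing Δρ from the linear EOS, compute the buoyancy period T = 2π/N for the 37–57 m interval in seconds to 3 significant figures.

1.00 × 10³ s

ΔT = +3.0 K, ΔS = +0.62 psu (deep − shallow).
Δρ/ρ₀ = −αΔT + βΔS = -3.60 × 10⁻⁴ + 4.402 × 10⁻⁴ = 8.02 × 10⁻⁵, so Δρ ≈ 0.08212 kg m⁻³.
N² = (g/ρ₀)·Δρ/Δz = g·(Δρ/ρ₀)/Δz = 9.81 × 8.02 × 10⁻⁵ / 20 = 3.9338 × 10⁻⁵ s⁻².
N = √(3.9338 × 10⁻⁵) = 6.2720 × 10⁻³ rad s⁻¹ → T = 2π/N = 1.0018 × 10³ s ≈ 1.00 × 10³ s.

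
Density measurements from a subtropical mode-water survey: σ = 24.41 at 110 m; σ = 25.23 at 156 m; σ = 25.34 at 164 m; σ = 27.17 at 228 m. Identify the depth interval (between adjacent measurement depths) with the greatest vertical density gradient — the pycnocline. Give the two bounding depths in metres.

Compute the density gradient over each adjacent pair:
  110–156 m: Δρ/Δz = 0.82/46 = 0.018 kg m⁻⁴
  156–164 m: Δρ/Δz = 0.11/8 = 0.014 kg m⁻⁴
  164–228 m: Δρ/Δz = 1.83/64 = 0.029 kg m⁻⁴
The largest gradient is in the 164–228 m interval — the pycnocline.

164–228 m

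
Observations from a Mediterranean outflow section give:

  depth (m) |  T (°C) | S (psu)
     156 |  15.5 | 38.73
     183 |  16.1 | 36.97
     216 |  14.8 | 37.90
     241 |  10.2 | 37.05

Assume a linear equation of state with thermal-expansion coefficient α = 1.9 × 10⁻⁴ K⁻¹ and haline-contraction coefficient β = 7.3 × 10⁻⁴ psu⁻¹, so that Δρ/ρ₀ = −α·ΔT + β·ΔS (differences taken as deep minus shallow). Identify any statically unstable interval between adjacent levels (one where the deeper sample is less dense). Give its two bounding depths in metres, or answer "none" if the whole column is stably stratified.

156–183 m

Evaluate Δρ/ρ₀ = −αΔT + βΔS across each adjacent pair:
  156–183 m: −αΔT+βΔS = −(1.9 × 10⁻⁴)(+0.6)+(7.3 × 10⁻⁴)(-1.76) = -1.4 × 10⁻³ → UNSTABLE
  183–216 m: −αΔT+βΔS = −(1.9 × 10⁻⁴)(-1.3)+(7.3 × 10⁻⁴)(+0.93) = 9.3 × 10⁻⁴ → stable
  216–241 m: −αΔT+βΔS = −(1.9 × 10⁻⁴)(-4.6)+(7.3 × 10⁻⁴)(-0.85) = 2.5 × 10⁻⁴ → stable
The 156–183 m interval has Δρ < 0: lighter water underlies denser water.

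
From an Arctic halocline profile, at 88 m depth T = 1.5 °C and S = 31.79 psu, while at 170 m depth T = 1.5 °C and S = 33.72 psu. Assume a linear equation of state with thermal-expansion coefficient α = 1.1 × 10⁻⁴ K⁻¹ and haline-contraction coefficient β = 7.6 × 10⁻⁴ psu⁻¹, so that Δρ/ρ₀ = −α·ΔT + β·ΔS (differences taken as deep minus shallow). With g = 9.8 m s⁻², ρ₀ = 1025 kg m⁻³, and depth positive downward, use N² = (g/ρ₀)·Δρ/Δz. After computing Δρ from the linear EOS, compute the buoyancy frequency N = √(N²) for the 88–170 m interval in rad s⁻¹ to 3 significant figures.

0.0132 rad s⁻¹

ΔT = +0.0 K, ΔS = +1.93 psu (deep − shallow).
Δρ/ρ₀ = −αΔT + βΔS = 0 + 1.4668 × 10⁻³ = 1.4668 × 10⁻³, so Δρ ≈ 1.503 kg m⁻³.
N² = (g/ρ₀)·Δρ/Δz = g·(Δρ/ρ₀)/Δz = 9.8 × 1.4668 × 10⁻³ / 82 = 1.7530 × 10⁻⁴ s⁻².
N = √(1.7530 × 10⁻⁴) = 0.013240 rad s⁻¹ ≈ 0.0132 rad s⁻¹.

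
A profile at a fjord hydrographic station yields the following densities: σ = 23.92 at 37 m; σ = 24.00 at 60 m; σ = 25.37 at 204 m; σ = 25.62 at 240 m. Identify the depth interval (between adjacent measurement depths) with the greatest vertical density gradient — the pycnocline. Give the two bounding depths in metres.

60–204 m

Compute the density gradient over each adjacent pair:
  37–60 m: Δρ/Δz = 0.08/23 = 3.5 × 10⁻³ kg m⁻⁴
  60–204 m: Δρ/Δz = 1.37/144 = 9.5 × 10⁻³ kg m⁻⁴
  204–240 m: Δρ/Δz = 0.25/36 = 6.9 × 10⁻³ kg m⁻⁴
The largest gradient is in the 60–204 m interval — the pycnocline.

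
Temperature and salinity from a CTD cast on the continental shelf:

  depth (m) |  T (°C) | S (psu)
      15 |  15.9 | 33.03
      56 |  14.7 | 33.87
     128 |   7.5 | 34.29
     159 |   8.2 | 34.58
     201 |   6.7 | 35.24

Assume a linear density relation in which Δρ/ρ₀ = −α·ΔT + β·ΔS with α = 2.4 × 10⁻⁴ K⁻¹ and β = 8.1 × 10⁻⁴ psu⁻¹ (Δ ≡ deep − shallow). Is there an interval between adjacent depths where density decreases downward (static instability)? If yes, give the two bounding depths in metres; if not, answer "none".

none

Evaluate Δρ/ρ₀ = −αΔT + βΔS across each adjacent pair:
  15–56 m: −αΔT+βΔS = −(2.4 × 10⁻⁴)(-1.2)+(8.1 × 10⁻⁴)(+0.84) = 9.7 × 10⁻⁴ → stable
  56–128 m: −αΔT+βΔS = −(2.4 × 10⁻⁴)(-7.2)+(8.1 × 10⁻⁴)(+0.42) = 2.1 × 10⁻³ → stable
  128–159 m: −αΔT+βΔS = −(2.4 × 10⁻⁴)(+0.7)+(8.1 × 10⁻⁴)(+0.29) = 6.7 × 10⁻⁵ → stable
  159–201 m: −αΔT+βΔS = −(2.4 × 10⁻⁴)(-1.5)+(8.1 × 10⁻⁴)(+0.66) = 8.9 × 10⁻⁴ → stable
Every interval has Δρ > 0: the column is stably stratified throughout.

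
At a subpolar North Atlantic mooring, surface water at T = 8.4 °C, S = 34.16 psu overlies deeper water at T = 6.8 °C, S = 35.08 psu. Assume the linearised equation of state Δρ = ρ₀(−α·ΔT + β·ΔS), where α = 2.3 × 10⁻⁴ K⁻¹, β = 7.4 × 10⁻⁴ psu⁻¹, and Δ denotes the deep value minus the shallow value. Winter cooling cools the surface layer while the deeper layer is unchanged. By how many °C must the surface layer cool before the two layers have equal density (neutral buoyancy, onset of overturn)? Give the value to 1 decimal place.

4.6 °C

Neutral buoyancy requires Δρ = 0, i.e. −α(T_deep − T_surf′) + β(S_deep − S_surf) = 0.
T_surf′ = T_deep − (β/α)·ΔS = 6.8 − (7.4 × 10⁻⁴/2.3 × 10⁻⁴)·(+0.92) = 3.840 °C.
Cooling required: 8.4 − (3.840) = 4.560 °C.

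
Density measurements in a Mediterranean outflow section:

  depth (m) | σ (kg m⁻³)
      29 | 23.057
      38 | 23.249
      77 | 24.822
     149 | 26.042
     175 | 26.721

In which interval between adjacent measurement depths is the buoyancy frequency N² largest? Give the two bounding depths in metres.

38–77 m

Compute the density gradient over each adjacent pair:
  29–38 m: Δρ/Δz = 0.192/9 = 0.021 kg m⁻⁴
  38–77 m: Δρ/Δz = 1.573/39 = 0.040 kg m⁻⁴
  77–149 m: Δρ/Δz = 1.220/72 = 0.017 kg m⁻⁴
  149–175 m: Δρ/Δz = 0.679/26 = 0.026 kg m⁻⁴
The largest gradient is in the 38–77 m interval — the pycnocline.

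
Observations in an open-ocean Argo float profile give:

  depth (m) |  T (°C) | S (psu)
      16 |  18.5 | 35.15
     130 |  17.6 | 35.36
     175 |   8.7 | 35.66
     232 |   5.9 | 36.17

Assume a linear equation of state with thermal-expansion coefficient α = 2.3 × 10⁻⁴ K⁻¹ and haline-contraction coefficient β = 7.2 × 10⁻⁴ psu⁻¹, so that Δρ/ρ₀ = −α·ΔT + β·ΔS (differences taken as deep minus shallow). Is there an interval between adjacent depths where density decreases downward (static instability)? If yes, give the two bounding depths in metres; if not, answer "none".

none

Evaluate Δρ/ρ₀ = −αΔT + βΔS across each adjacent pair:
  16–130 m: −αΔT+βΔS = −(2.3 × 10⁻⁴)(-0.9)+(7.2 × 10⁻⁴)(+0.21) = 3.6 × 10⁻⁴ → stable
  130–175 m: −αΔT+βΔS = −(2.3 × 10⁻⁴)(-8.9)+(7.2 × 10⁻⁴)(+0.30) = 2.3 × 10⁻³ → stable
  175–232 m: −αΔT+βΔS = −(2.3 × 10⁻⁴)(-2.8)+(7.2 × 10⁻⁴)(+0.51) = 1.0 × 10⁻³ → stable
Every interval has Δρ > 0: the column is stably stratified throughout.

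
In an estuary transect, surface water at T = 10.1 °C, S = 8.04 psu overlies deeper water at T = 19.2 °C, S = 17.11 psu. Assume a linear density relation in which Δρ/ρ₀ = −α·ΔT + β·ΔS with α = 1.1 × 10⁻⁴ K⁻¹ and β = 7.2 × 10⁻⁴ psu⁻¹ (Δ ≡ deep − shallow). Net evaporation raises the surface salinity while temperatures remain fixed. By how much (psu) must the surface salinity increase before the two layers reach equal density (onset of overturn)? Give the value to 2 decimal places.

Neutral buoyancy requires −α(T_deep − T_surf) + β(S_deep − S_surf′) = 0.
S_surf′ = S_deep − (α/β)·ΔT = 17.11 − (1.1 × 10⁻⁴/7.2 × 10⁻⁴)·(+9.1) = 15.7197 psu.
Increase required: 15.7197 − 8.04 = 7.6797 psu.

7.68 psu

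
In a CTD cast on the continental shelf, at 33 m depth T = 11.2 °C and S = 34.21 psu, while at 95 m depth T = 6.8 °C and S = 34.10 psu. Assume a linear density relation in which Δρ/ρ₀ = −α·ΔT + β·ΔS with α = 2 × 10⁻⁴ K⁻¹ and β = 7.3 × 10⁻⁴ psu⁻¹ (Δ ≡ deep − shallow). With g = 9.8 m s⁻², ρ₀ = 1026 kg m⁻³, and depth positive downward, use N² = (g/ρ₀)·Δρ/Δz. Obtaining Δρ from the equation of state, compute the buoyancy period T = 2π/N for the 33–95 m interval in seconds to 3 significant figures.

559 s

ΔT = -4.4 K, ΔS = -0.11 psu (deep − shallow).
Δρ/ρ₀ = −αΔT + βΔS = 8.80 × 10⁻⁴ − 8.03 × 10⁻⁵ = 7.997 × 10⁻⁴, so Δρ ≈ 0.8205 kg m⁻³.
N² = (g/ρ₀)·Δρ/Δz = g·(Δρ/ρ₀)/Δz = 9.8 × 7.997 × 10⁻⁴ / 62 = 1.2640 × 10⁻⁴ s⁻².
N = √(1.2640 × 10⁻⁴) = 0.011243 rad s⁻¹ → T = 2π/N = 558.85 s ≈ 559 s.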